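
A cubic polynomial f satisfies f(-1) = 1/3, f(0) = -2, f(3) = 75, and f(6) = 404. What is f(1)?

17/3

Write f(x) = ax^3 + bx^2 + cx + d. Substituting each data point gives a linear system:
  -a + b - c + d = 1/3
  d = -2
  27a + 9b + 3c + d = 75
  216a + 36b + 6c + d = 404
Solving the system yields a = 1, b = 5, c = 5/3, d = -2.
So f(x) = x^3 + 5x^2 + (5/3)x - 2.
Then f(1) = 17/3.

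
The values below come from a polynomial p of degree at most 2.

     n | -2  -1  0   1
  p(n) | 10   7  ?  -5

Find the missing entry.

2

On equispaced nodes a degree-2 polynomial has vanishing third forward difference, so
  - p(-2) + 3·p(-1) - 3·p(0) + p(1) = 0.
Substituting the known values and solving for p(0):
  -3·p(0) = -6
  p(0) = 2.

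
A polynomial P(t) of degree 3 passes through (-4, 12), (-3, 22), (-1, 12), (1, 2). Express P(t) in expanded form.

P(t) = t^3 + 3t^2 - 6t + 4

Using the Lagrange interpolation formula with nodes -4, -3, -1, 1:
  L_0(t) = (t + 3)(t + 1)(t - 1) / -15
  L_1(t) = (t + 4)(t + 1)(t - 1) / 8
  L_2(t) = (t + 4)(t + 3)(t - 1) / -12
  L_3(t) = (t + 4)(t + 3)(t + 1) / 40
Then P(t) = 12·L_0(t) + 22·L_1(t) + 12·L_2(t) + 2·L_3(t).
Expanding and collecting terms gives P(t) = t³ + 3t² - 6t + 4.
Check: P(-4) = 12. ✓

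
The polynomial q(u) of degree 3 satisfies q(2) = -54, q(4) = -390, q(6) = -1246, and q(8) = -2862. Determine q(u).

q(u) = -5u^3 - 5u^2 + 2u + 2

Using the Lagrange interpolation formula with nodes 2, 4, 6, 8:
  L_0(u) = (u - 4)(u - 6)(u - 8) / -48
  L_1(u) = (u - 2)(u - 6)(u - 8) / 16
  L_2(u) = (u - 2)(u - 4)(u - 8) / -16
  L_3(u) = (u - 2)(u - 4)(u - 6) / 48
Then q(u) = -54·L_0(u) - 390·L_1(u) - 1246·L_2(u) - 2862·L_3(u).
Expanding and collecting terms gives q(u) = -5u³ - 5u² + 2u + 2.
Check: q(4) = -390. ✓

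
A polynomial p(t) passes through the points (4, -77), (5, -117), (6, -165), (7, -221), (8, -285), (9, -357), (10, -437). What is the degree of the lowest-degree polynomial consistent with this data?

2

Forward differences of the values at t = 4, 5, 6, 7, 8, 9, 10:
  p  : -77  -117  -165  -221  -285  -357  -437
  Δ  : -40  -48  -56  -64  -72  -80
  Δ^2: -8  -8  -8  -8  -8
  Δ^3: 0  0  0  0
  Δ^4: 0  0  0
  Δ^5: 0  0
  Δ^6: 0
The second differences are constant (-8) and nonzero, while all higher differences vanish, so the minimal degree is 2.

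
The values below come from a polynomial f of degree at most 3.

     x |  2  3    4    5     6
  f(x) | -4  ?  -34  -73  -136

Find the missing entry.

-13

The 4 known points determine the degree-3 polynomial uniquely.
Write f(x) = ax^3 + bx^2 + cx + d. Substituting each data point gives a linear system:
  8a + 4b + 2c + d = -4
  64a + 16b + 4c + d = -34
  125a + 25b + 5c + d = -73
  216a + 36b + 6c + d = -136
Solving the system yields a = -1, b = 3, c = -5, d = 2.
So f(x) = -x^3 + 3x^2 - 5x + 2.
Then f(3) = -13.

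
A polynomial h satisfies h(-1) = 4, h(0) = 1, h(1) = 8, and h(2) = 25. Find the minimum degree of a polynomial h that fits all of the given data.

2

Forward differences of the values at u = -1, 0, 1, 2:
  h  : 4  1  8  25
  Δ  : -3  7  17
  Δ^2: 10  10
  Δ^3: 0
The second differences are constant (10) and nonzero, while all higher differences vanish, so the minimal degree is 2.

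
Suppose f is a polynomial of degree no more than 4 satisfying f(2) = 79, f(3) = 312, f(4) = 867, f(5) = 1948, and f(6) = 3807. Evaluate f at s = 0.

3

Using the Lagrange interpolation formula with nodes 2, 3, 4, 5, 6:
  L_0(s) = (s - 3)(s - 4)(s - 5)(s - 6) / 24
  L_1(s) = (s - 2)(s - 4)(s - 5)(s - 6) / -6
  L_2(s) = (s - 2)(s - 3)(s - 5)(s - 6) / 4
  L_3(s) = (s - 2)(s - 3)(s - 4)(s - 6) / -6
  L_4(s) = (s - 2)(s - 3)(s - 4)(s - 5) / 24
Then f(s) = 79·L_0(s) + 312·L_1(s) + 867·L_2(s) + 1948·L_3(s) + 3807·L_4(s).
Expanding and collecting terms gives f(s) = 2s^4 + 6s^3 - 3s^2 + 4s + 3.
Evaluating at s = 0: f(0) = 3.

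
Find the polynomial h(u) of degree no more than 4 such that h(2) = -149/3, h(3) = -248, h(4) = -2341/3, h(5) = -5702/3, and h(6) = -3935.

Write h(u) = au^4 + bu^3 + cu^2 + du + e. Substituting each data point gives a linear system:
  16a + 8b + 4c + 2d + e = -149/3
  81a + 27b + 9c + 3d + e = -248
  256a + 64b + 16c + 4d + e = -2341/3
  625a + 125b + 25c + 5d + e = -5702/3
  1296a + 216b + 36c + 6d + e = -3935
Solving the system yields a = -3, b = -1/3, c = 1, d = -2, e = 1.
So h(u) = -3u^4 - (1/3)u^3 + u^2 - 2u + 1.
Check: h(4) = -2341/3. ✓

h(u) = -3u^4 - (1/3)u^3 + u^2 - 2u + 1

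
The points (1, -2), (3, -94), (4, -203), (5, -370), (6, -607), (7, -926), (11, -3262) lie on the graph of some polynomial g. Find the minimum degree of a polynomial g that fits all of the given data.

3

Divided differences on the nodes 1, 3, 4, 5, 6, 7, 11:
  order 0: -2  -94  -203  -370  -607  -926  -3262
  order 1: -46  -109  -167  -237  -319  -584
  order 2: -21  -29  -35  -41  -53
  order 3: -2  -2  -2  -2
  order 4: 0  0  0
  order 5: 0  0
  order 6: 0
The order-3 divided differences are all -2 (nonzero) and every higher order vanishes, so the data lies on a polynomial of degree exactly 3.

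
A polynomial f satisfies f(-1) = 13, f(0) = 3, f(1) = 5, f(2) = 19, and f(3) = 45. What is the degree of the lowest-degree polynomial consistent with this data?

2

Forward differences of the values at n = -1, 0, 1, 2, 3:
  f  : 13  3  5  19  45
  Δ  : -10  2  14  26
  Δ^2: 12  12  12
  Δ^3: 0  0
  Δ^4: 0
The second differences are constant (12) and nonzero, while all higher differences vanish, so the minimal degree is 2.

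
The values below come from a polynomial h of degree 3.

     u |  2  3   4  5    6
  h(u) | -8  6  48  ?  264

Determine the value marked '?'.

The 4 known points determine the degree-3 polynomial uniquely.
Write h(u) = au^3 + bu^2 + cu + d. Substituting each data point gives a linear system:
  8a + 4b + 2c + d = -8
  27a + 9b + 3c + d = 6
  64a + 16b + 4c + d = 48
  216a + 36b + 6c + d = 264
Solving the system yields a = 2, b = -4, c = -4, d = 0.
So h(u) = 2u^3 - 4u^2 - 4u.
Then h(5) = 130.

130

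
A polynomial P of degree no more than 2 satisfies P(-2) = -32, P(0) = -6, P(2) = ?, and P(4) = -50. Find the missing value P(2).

-12

On equispaced nodes a degree-2 polynomial has vanishing third forward difference, so
  - P(-2) + 3·P(0) - 3·P(2) + P(4) = 0.
Substituting the known values and solving for P(2):
  -3·P(2) = 36
  P(2) = -12.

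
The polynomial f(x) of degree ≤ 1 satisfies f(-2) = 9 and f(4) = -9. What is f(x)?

f(x) = -3x + 3

Write f(x) = ax + b. Substituting each data point gives a linear system:
  -2a + b = 9
  4a + b = -9
Solving the system yields a = -3, b = 3.
So f(x) = -3x + 3.
Check: f(-2) = 9. ✓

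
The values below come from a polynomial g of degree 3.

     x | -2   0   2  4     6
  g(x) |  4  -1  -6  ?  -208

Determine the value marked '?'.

On equispaced nodes a degree-3 polynomial has vanishing fourth forward difference, so
  g(-2) - 4·g(0) + 6·g(2) - 4·g(4) + g(6) = 0.
Substituting the known values and solving for g(4):
  -4·g(4) = 236
  g(4) = -59.

-59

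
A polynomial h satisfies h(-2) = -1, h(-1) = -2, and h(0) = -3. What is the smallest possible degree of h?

Forward differences of the values at n = -2, -1, 0:
  h  : -1  -2  -3
  Δ  : -1  -1
  Δ^2: 0
The first differences are constant (-1) and nonzero, while all higher differences vanish, so the minimal degree is 1.

1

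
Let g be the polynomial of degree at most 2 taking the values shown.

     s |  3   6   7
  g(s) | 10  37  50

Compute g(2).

Using the Lagrange interpolation formula with nodes 3, 6, 7:
  L_0(s) = (s - 6)(s - 7) / 12
  L_1(s) = (s - 3)(s - 7) / -3
  L_2(s) = (s - 3)(s - 6) / 4
Then g(s) = 10·L_0(s) + 37·L_1(s) + 50·L_2(s).
Expanding and collecting terms gives g(s) = s² + 1.
Evaluating at s = 2: g(2) = 5.

5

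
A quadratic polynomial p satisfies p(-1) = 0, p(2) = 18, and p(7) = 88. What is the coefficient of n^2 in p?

Write p(n) = an^2 + bn + c. Substituting each data point gives a linear system:
  a - b + c = 0
  4a + 2b + c = 18
  49a + 7b + c = 88
Solving the system yields a = 1, b = 5, c = 4.
So p(n) = n^2 + 5n + 4.
The leading coefficient is 1.

1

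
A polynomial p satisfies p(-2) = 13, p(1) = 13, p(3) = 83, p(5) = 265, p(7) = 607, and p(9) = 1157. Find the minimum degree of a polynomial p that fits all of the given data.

3

Divided differences on the nodes -2, 1, 3, 5, 7, 9:
  order 0: 13  13  83  265  607  1157
  order 1: 0  35  91  171  275
  order 2: 7  14  20  26
  order 3: 1  1  1
  order 4: 0  0
  order 5: 0
The order-3 divided differences are all 1 (nonzero) and every higher order vanishes, so the data lies on a polynomial of degree exactly 3.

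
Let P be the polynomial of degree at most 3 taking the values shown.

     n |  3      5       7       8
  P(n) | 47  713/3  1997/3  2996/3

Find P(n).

Using the Lagrange interpolation formula with nodes 3, 5, 7, 8:
  L_0(n) = (n - 5)(n - 7)(n - 8) / -40
  L_1(n) = (n - 3)(n - 7)(n - 8) / 12
  L_2(n) = (n - 3)(n - 5)(n - 8) / -8
  L_3(n) = (n - 3)(n - 5)(n - 7) / 15
Then P(n) = 47·L_0(n) + 713/3·L_1(n) + 1997/3·L_2(n) + 2996/3·L_3(n).
Expanding and collecting terms gives P(n) = 2n^3 - (1/3)n^2 - 4.
Check: P(5) = 713/3. ✓

P(n) = 2n^3 - (1/3)n^2 - 4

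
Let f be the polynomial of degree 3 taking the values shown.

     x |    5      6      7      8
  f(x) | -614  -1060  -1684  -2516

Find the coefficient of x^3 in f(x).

Write f(x) = ax^3 + bx^2 + cx + d. Substituting each data point gives a linear system:
  125a + 25b + 5c + d = -614
  216a + 36b + 6c + d = -1060
  343a + 49b + 7c + d = -1684
  512a + 64b + 8c + d = -2516
Solving the system yields a = -5, b = 1, c = -2, d = -4.
So f(x) = -5x^3 + x^2 - 2x - 4.
The leading coefficient is -5.

-5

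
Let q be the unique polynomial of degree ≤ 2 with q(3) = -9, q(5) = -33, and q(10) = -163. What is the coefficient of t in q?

4

Write q(t) = at^2 + bt + c. Substituting each data point gives a linear system:
  9a + 3b + c = -9
  25a + 5b + c = -33
  100a + 10b + c = -163
Solving the system yields a = -2, b = 4, c = -3.
So q(t) = -2t² + 4t - 3.
The coefficient of t is 4.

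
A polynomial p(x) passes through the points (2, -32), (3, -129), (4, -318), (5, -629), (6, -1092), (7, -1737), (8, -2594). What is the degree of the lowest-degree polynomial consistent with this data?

Forward differences of the values at x = 2, 3, 4, 5, 6, 7, 8:
  p  : -32  -129  -318  -629  -1092  -1737  -2594
  Δ  : -97  -189  -311  -463  -645  -857
  Δ^2: -92  -122  -152  -182  -212
  Δ^3: -30  -30  -30  -30
  Δ^4: 0  0  0
  Δ^5: 0  0
  Δ^6: 0
The third differences are constant (-30) and nonzero, while all higher differences vanish, so the minimal degree is 3.

3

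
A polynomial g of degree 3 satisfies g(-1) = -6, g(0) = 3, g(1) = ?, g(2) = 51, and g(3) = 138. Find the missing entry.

On equispaced nodes a degree-3 polynomial has vanishing fourth forward difference, so
  g(-1) - 4·g(0) + 6·g(1) - 4·g(2) + g(3) = 0.
Substituting the known values and solving for g(1):
  6·g(1) = 84
  g(1) = 14.

14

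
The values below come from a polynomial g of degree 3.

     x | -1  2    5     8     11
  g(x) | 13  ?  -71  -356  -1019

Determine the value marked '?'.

-2

The 4 known points determine the degree-3 polynomial uniquely.
Write g(x) = ax^3 + bx^2 + cx + d. Substituting each data point gives a linear system:
  -a + b - c + d = 13
  125a + 25b + 5c + d = -71
  512a + 64b + 8c + d = -356
  1331a + 121b + 11c + d = -1019
Solving the system yields a = -1, b = 3, c = -5, d = 4.
So g(x) = -x³ + 3x² - 5x + 4.
Then g(2) = -2.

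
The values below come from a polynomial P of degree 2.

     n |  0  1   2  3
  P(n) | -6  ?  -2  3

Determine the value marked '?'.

-5

On equispaced nodes a degree-2 polynomial has vanishing third forward difference, so
  - P(0) + 3·P(1) - 3·P(2) + P(3) = 0.
Substituting the known values and solving for P(1):
  3·P(1) = -15
  P(1) = -5.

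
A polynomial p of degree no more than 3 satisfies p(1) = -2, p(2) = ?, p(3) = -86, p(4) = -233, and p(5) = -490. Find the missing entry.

The 4 known points determine the degree-3 polynomial uniquely.
Write p(n) = an^3 + bn^2 + cn + d. Substituting each data point gives a linear system:
  a + b + c + d = -2
  27a + 9b + 3c + d = -86
  64a + 16b + 4c + d = -233
  125a + 25b + 5c + d = -490
Solving the system yields a = -5, b = 5, c = 3, d = -5.
So p(n) = -5n^3 + 5n^2 + 3n - 5.
Then p(2) = -19.

-19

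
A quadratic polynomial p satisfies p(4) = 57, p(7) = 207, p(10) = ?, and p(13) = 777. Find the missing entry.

The 3 known points determine the degree-2 polynomial uniquely.
Write p(t) = at^2 + bt + c. Substituting each data point gives a linear system:
  16a + 4b + c = 57
  49a + 7b + c = 207
  169a + 13b + c = 777
Solving the system yields a = 5, b = -5, c = -3.
So p(t) = 5t^2 - 5t - 3.
Then p(10) = 447.

447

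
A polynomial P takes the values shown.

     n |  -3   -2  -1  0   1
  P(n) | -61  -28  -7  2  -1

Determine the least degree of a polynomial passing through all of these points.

2

Forward differences of the values at n = -3, -2, -1, 0, 1:
  P  : -61  -28  -7  2  -1
  Δ  : 33  21  9  -3
  Δ^2: -12  -12  -12
  Δ^3: 0  0
  Δ^4: 0
The second differences are constant (-12) and nonzero, while all higher differences vanish, so the minimal degree is 2.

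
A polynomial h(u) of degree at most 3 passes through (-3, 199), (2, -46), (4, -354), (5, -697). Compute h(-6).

1426

Using the Lagrange interpolation formula with nodes -3, 2, 4, 5:
  L_0(u) = (u - 2)(u - 4)(u - 5) / -280
  L_1(u) = (u + 3)(u - 4)(u - 5) / 30
  L_2(u) = (u + 3)(u - 2)(u - 5) / -14
  L_3(u) = (u + 3)(u - 2)(u - 4) / 24
Then h(u) = 199·L_0(u) - 46·L_1(u) - 354·L_2(u) - 697·L_3(u).
Expanding and collecting terms gives h(u) = -6u³ + 3u² - 4u - 2.
Evaluating at u = -6: h(-6) = 1426.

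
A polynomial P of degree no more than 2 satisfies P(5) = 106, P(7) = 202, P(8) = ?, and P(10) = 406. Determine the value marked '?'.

The 3 known points determine the degree-2 polynomial uniquely.
Write P(u) = au^2 + bu + c. Substituting each data point gives a linear system:
  25a + 5b + c = 106
  49a + 7b + c = 202
  100a + 10b + c = 406
Solving the system yields a = 4, b = 0, c = 6.
So P(u) = 4u² + 6.
Then P(8) = 262.

262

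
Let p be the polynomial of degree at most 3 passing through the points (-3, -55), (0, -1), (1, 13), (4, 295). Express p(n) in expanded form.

Write p(n) = an^3 + bn^2 + cn + d. Substituting each data point gives a linear system:
  -27a + 9b - 3c + d = -55
  d = -1
  a + b + c + d = 13
  64a + 16b + 4c + d = 295
Solving the system yields a = 3, b = 5, c = 6, d = -1.
So p(n) = 3n³ + 5n² + 6n - 1.
Check: p(4) = 295. ✓

p(n) = 3n^3 + 5n^2 + 6n - 1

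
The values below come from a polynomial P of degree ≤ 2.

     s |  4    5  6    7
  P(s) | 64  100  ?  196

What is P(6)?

The 3 known points determine the degree-2 polynomial uniquely.
Write P(s) = as^2 + bs + c. Substituting each data point gives a linear system:
  16a + 4b + c = 64
  25a + 5b + c = 100
  49a + 7b + c = 196
Solving the system yields a = 4, b = 0, c = 0.
So P(s) = 4s^2.
Then P(6) = 144.

144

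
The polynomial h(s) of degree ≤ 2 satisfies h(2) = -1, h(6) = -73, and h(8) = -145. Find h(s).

h(s) = -3s^2 + 6s - 1

Using the Lagrange interpolation formula with nodes 2, 6, 8:
  L_0(s) = (s - 6)(s - 8) / 24
  L_1(s) = (s - 2)(s - 8) / -8
  L_2(s) = (s - 2)(s - 6) / 12
Then h(s) = -1·L_0(s) - 73·L_1(s) - 145·L_2(s).
Expanding and collecting terms gives h(s) = -3s² + 6s - 1.
Check: h(6) = -73. ✓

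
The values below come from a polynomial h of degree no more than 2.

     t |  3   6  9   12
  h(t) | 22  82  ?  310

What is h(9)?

178

The 3 known points determine the degree-2 polynomial uniquely.
Write h(t) = at^2 + bt + c. Substituting each data point gives a linear system:
  9a + 3b + c = 22
  36a + 6b + c = 82
  144a + 12b + c = 310
Solving the system yields a = 2, b = 2, c = -2.
So h(t) = 2t^2 + 2t - 2.
Then h(9) = 178.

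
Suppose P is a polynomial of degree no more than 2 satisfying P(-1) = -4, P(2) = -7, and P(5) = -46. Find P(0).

Write P(u) = au^2 + bu + c. Substituting each data point gives a linear system:
  a - b + c = -4
  4a + 2b + c = -7
  25a + 5b + c = -46
Solving the system yields a = -2, b = 1, c = -1.
So P(u) = -2u^2 + u - 1.
Then P(0) = -1.

-1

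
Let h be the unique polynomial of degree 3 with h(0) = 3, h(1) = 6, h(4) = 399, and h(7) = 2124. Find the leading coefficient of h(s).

6

Write h(s) = as^3 + bs^2 + cs + d. Substituting each data point gives a linear system:
  d = 3
  a + b + c + d = 6
  64a + 16b + 4c + d = 399
  343a + 49b + 7c + d = 2124
Solving the system yields a = 6, b = 2, c = -5, d = 3.
So h(s) = 6s^3 + 2s^2 - 5s + 3.
The leading coefficient is 6.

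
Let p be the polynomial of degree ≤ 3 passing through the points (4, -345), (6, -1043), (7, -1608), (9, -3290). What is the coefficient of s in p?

Write p(s) = as^3 + bs^2 + cs + d. Substituting each data point gives a linear system:
  64a + 16b + 4c + d = -345
  216a + 36b + 6c + d = -1043
  343a + 49b + 7c + d = -1608
  729a + 81b + 9c + d = -3290
Solving the system yields a = -4, b = -4, c = -5, d = -5.
So p(s) = -4s^3 - 4s^2 - 5s - 5.
The coefficient of s is -5.

-5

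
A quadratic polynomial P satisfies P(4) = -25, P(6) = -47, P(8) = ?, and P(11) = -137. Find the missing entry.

The 3 known points determine the degree-2 polynomial uniquely.
Write P(x) = ax^2 + bx + c. Substituting each data point gives a linear system:
  16a + 4b + c = -25
  36a + 6b + c = -47
  121a + 11b + c = -137
Solving the system yields a = -1, b = -1, c = -5.
So P(x) = -x² - x - 5.
Then P(8) = -77.

-77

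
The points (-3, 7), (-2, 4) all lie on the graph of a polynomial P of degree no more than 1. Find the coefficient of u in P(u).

-3

Write P(u) = au + b. Substituting each data point gives a linear system:
  -3a + b = 7
  -2a + b = 4
Solving the system yields a = -3, b = -2.
So P(u) = -3u - 2.
The leading coefficient is -3.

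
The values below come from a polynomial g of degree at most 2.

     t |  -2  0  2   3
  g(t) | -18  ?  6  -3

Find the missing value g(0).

6

The 3 known points determine the degree-2 polynomial uniquely.
Write g(t) = at^2 + bt + c. Substituting each data point gives a linear system:
  4a - 2b + c = -18
  4a + 2b + c = 6
  9a + 3b + c = -3
Solving the system yields a = -3, b = 6, c = 6.
So g(t) = -3t^2 + 6t + 6.
Then g(0) = 6.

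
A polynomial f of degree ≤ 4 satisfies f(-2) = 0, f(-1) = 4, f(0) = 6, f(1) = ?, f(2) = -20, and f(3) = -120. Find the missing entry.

On equispaced nodes a degree-4 polynomial has vanishing fifth forward difference, so
  - f(-2) + 5·f(-1) - 10·f(0) + 10·f(1) - 5·f(2) + f(3) = 0.
Substituting the known values and solving for f(1):
  10·f(1) = 60
  f(1) = 6.

6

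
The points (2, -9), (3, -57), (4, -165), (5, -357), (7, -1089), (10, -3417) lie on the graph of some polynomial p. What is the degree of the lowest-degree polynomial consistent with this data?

Divided differences on the nodes 2, 3, 4, 5, 7, 10:
  order 0: -9  -57  -165  -357  -1089  -3417
  order 1: -48  -108  -192  -366  -776
  order 2: -30  -42  -58  -82
  order 3: -4  -4  -4
  order 4: 0  0
  order 5: 0
The order-3 divided differences are all -4 (nonzero) and every higher order vanishes, so the data lies on a polynomial of degree exactly 3.

3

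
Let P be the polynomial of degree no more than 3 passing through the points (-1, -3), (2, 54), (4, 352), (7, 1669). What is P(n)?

P(n) = 4n^3 + 6n^2 + n - 4

Using the Lagrange interpolation formula with nodes -1, 2, 4, 7:
  L_0(n) = (n - 2)(n - 4)(n - 7) / -120
  L_1(n) = (n + 1)(n - 4)(n - 7) / 30
  L_2(n) = (n + 1)(n - 2)(n - 7) / -30
  L_3(n) = (n + 1)(n - 2)(n - 4) / 120
Then P(n) = -3·L_0(n) + 54·L_1(n) + 352·L_2(n) + 1669·L_3(n).
Expanding and collecting terms gives P(n) = 4n^3 + 6n^2 + n - 4.
Check: P(-1) = -3. ✓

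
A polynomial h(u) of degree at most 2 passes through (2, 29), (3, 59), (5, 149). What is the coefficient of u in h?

5

Write h(u) = au^2 + bu + c. Substituting each data point gives a linear system:
  4a + 2b + c = 29
  9a + 3b + c = 59
  25a + 5b + c = 149
Solving the system yields a = 5, b = 5, c = -1.
So h(u) = 5u² + 5u - 1.
The coefficient of u is 5.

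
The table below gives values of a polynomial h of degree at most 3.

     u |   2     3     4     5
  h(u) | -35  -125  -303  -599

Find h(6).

-1043

Forward differences of the values at u = 2, 3, 4, 5:
  h  : -35  -125  -303  -599
  Δ  : -90  -178  -296
  Δ^2: -88  -118
  Δ^3: -30
The third differences are constant, confirming degree 3.
Interpolating (Newton forward form) and evaluating at u = 6 gives h(6) = -1043.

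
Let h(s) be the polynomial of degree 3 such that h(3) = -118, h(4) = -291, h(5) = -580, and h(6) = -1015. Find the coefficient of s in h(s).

-2

Write h(s) = as^3 + bs^2 + cs + d. Substituting each data point gives a linear system:
  27a + 9b + 3c + d = -118
  64a + 16b + 4c + d = -291
  125a + 25b + 5c + d = -580
  216a + 36b + 6c + d = -1015
Solving the system yields a = -5, b = 2, c = -2, d = 5.
So h(s) = -5s^3 + 2s^2 - 2s + 5.
The coefficient of s is -2.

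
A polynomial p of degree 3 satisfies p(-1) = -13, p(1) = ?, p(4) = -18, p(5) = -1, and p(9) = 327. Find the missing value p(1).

The 4 known points determine the degree-3 polynomial uniquely.
Write p(s) = as^3 + bs^2 + cs + d. Substituting each data point gives a linear system:
  -a + b - c + d = -13
  64a + 16b + 4c + d = -18
  125a + 25b + 5c + d = -1
  729a + 81b + 9c + d = 327
Solving the system yields a = 1, b = -5, c = 1, d = -6.
So p(s) = s^3 - 5s^2 + s - 6.
Then p(1) = -9.

-9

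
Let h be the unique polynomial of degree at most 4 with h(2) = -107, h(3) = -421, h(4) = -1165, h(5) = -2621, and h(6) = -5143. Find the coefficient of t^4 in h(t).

-3

Write h(t) = at^4 + bt^3 + ct^2 + dt + e. Substituting each data point gives a linear system:
  16a + 8b + 4c + 2d + e = -107
  81a + 27b + 9c + 3d + e = -421
  256a + 64b + 16c + 4d + e = -1165
  625a + 125b + 25c + 5d + e = -2621
  1296a + 216b + 36c + 6d + e = -5143
Solving the system yields a = -3, b = -5, c = -5, d = 1, e = -1.
So h(t) = -3t^4 - 5t^3 - 5t^2 + t - 1.
The leading coefficient is -3.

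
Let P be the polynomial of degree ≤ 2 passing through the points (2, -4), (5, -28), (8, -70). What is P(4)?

-18

Write P(t) = at^2 + bt + c. Substituting each data point gives a linear system:
  4a + 2b + c = -4
  25a + 5b + c = -28
  64a + 8b + c = -70
Solving the system yields a = -1, b = -1, c = 2.
So P(t) = -t^2 - t + 2.
Then P(4) = -18.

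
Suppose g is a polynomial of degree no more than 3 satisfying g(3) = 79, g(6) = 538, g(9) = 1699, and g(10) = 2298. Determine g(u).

Using the Lagrange interpolation formula with nodes 3, 6, 9, 10:
  L_0(u) = (u - 6)(u - 9)(u - 10) / -126
  L_1(u) = (u - 3)(u - 9)(u - 10) / 36
  L_2(u) = (u - 3)(u - 6)(u - 10) / -18
  L_3(u) = (u - 3)(u - 6)(u - 9) / 28
Then g(u) = 79·L_0(u) + 538·L_1(u) + 1699·L_2(u) + 2298·L_3(u).
Expanding and collecting terms gives g(u) = 2u^3 + 3u^2 - 2.
Check: g(9) = 1699. ✓

g(u) = 2u^3 + 3u^2 - 2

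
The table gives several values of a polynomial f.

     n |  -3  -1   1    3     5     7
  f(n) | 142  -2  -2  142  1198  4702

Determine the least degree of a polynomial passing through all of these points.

4

Forward differences of the values at n = -3, -1, 1, 3, 5, 7:
  f  : 142  -2  -2  142  1198  4702
  Δ  : -144  0  144  1056  3504
  Δ^2: 144  144  912  2448
  Δ^3: 0  768  1536
  Δ^4: 768  768
  Δ^5: 0
The fourth differences are constant (768) and nonzero, while all higher differences vanish, so the minimal degree is 4.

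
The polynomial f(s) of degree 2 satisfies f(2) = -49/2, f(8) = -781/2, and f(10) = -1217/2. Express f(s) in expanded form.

f(s) = -6s^2 - s + 3/2

Using the Lagrange interpolation formula with nodes 2, 8, 10:
  L_0(s) = (s - 8)(s - 10) / 48
  L_1(s) = (s - 2)(s - 10) / -12
  L_2(s) = (s - 2)(s - 8) / 16
Then f(s) = -49/2·L_0(s) - 781/2·L_1(s) - 1217/2·L_2(s).
Expanding and collecting terms gives f(s) = -6s² - s + 3/2.
Check: f(8) = -781/2. ✓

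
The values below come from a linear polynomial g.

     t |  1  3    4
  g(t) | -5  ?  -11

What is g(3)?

The 2 known points determine the degree-1 polynomial uniquely.
Write g(t) = at + b. Substituting each data point gives a linear system:
  a + b = -5
  4a + b = -11
Solving the system yields a = -2, b = -3.
So g(t) = -2t - 3.
Then g(3) = -9.

-9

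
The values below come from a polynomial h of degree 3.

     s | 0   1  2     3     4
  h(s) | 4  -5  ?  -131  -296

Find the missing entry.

The 4 known points determine the degree-3 polynomial uniquely.
Write h(s) = as^3 + bs^2 + cs + d. Substituting each data point gives a linear system:
  d = 4
  a + b + c + d = -5
  27a + 9b + 3c + d = -131
  64a + 16b + 4c + d = -296
Solving the system yields a = -4, b = -2, c = -3, d = 4.
So h(s) = -4s³ - 2s² - 3s + 4.
Then h(2) = -42.

-42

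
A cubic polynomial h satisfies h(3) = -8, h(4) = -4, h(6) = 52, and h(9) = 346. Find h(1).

Write h(n) = an^3 + bn^2 + cn + d. Substituting each data point gives a linear system:
  27a + 9b + 3c + d = -8
  64a + 16b + 4c + d = -4
  216a + 36b + 6c + d = 52
  729a + 81b + 9c + d = 346
Solving the system yields a = 1, b = -5, c = 2, d = 4.
So h(n) = n³ - 5n² + 2n + 4.
Then h(1) = 2.

2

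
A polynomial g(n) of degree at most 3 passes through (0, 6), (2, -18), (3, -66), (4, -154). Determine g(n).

g(n) = -2n^3 - 2n^2 + 6

Using the Lagrange interpolation formula with nodes 0, 2, 3, 4:
  L_0(n) = (n - 2)(n - 3)(n - 4) / -24
  L_1(n) = n(n - 3)(n - 4) / 4
  L_2(n) = n(n - 2)(n - 4) / -3
  L_3(n) = n(n - 2)(n - 3) / 8
Then g(n) = 6·L_0(n) - 18·L_1(n) - 66·L_2(n) - 154·L_3(n).
Expanding and collecting terms gives g(n) = -2n^3 - 2n^2 + 6.
Check: g(3) = -66. ✓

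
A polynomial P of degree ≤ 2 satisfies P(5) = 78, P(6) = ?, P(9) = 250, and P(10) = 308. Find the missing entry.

112

The 3 known points determine the degree-2 polynomial uniquely.
Write P(n) = an^2 + bn + c. Substituting each data point gives a linear system:
  25a + 5b + c = 78
  81a + 9b + c = 250
  100a + 10b + c = 308
Solving the system yields a = 3, b = 1, c = -2.
So P(n) = 3n^2 + n - 2.
Then P(6) = 112.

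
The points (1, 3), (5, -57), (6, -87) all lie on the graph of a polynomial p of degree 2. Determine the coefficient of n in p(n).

Write p(n) = an^2 + bn + c. Substituting each data point gives a linear system:
  a + b + c = 3
  25a + 5b + c = -57
  36a + 6b + c = -87
Solving the system yields a = -3, b = 3, c = 3.
So p(n) = -3n^2 + 3n + 3.
The coefficient of n is 3.

3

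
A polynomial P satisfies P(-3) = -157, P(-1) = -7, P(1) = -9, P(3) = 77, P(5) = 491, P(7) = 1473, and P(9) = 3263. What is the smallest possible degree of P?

Forward differences of the values at t = -3, -1, 1, 3, 5, 7, 9:
  P  : -157  -7  -9  77  491  1473  3263
  Δ  : 150  -2  86  414  982  1790
  Δ^2: -152  88  328  568  808
  Δ^3: 240  240  240  240
  Δ^4: 0  0  0
  Δ^5: 0  0
  Δ^6: 0
The third differences are constant (240) and nonzero, while all higher differences vanish, so the minimal degree is 3.

3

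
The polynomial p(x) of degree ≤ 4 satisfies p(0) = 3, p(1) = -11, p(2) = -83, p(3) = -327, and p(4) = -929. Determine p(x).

p(x) = -3x^4 - x^3 - 5x^2 - 5x + 3

Write p(x) = ax^4 + bx^3 + cx^2 + dx + e. Substituting each data point gives a linear system:
  e = 3
  a + b + c + d + e = -11
  16a + 8b + 4c + 2d + e = -83
  81a + 27b + 9c + 3d + e = -327
  256a + 64b + 16c + 4d + e = -929
Solving the system yields a = -3, b = -1, c = -5, d = -5, e = 3.
So p(x) = -3x^4 - x^3 - 5x^2 - 5x + 3.
Check: p(4) = -929. ✓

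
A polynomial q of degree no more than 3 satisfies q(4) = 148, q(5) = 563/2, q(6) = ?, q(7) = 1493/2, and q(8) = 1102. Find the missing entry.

477

On equispaced nodes a degree-3 polynomial has vanishing fourth forward difference, so
  q(4) - 4·q(5) + 6·q(6) - 4·q(7) + q(8) = 0.
Substituting the known values and solving for q(6):
  6·q(6) = 2862
  q(6) = 477.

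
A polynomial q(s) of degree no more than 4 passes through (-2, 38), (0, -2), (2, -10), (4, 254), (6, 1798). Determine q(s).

q(s) = 2s^4 - 3s^3 - 4s^2 - 2

Write q(s) = as^4 + bs^3 + cs^2 + ds + e. Substituting each data point gives a linear system:
  16a - 8b + 4c - 2d + e = 38
  e = -2
  16a + 8b + 4c + 2d + e = -10
  256a + 64b + 16c + 4d + e = 254
  1296a + 216b + 36c + 6d + e = 1798
Solving the system yields a = 2, b = -3, c = -4, d = 0, e = -2.
So q(s) = 2s^4 - 3s^3 - 4s^2 - 2.
Check: q(-2) = 38. ✓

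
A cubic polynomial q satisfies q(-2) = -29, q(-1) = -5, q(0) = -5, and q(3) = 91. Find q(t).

q(t) = 4t^3 - 4t - 5

Write q(t) = at^3 + bt^2 + ct + d. Substituting each data point gives a linear system:
  -8a + 4b - 2c + d = -29
  -a + b - c + d = -5
  d = -5
  27a + 9b + 3c + d = 91
Solving the system yields a = 4, b = 0, c = -4, d = -5.
So q(t) = 4t^3 - 4t - 5.
Check: q(-2) = -29. ✓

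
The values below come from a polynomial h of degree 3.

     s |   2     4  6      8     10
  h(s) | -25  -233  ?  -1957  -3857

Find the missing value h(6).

-813

On equispaced nodes a degree-3 polynomial has vanishing fourth forward difference, so
  h(2) - 4·h(4) + 6·h(6) - 4·h(8) + h(10) = 0.
Substituting the known values and solving for h(6):
  6·h(6) = -4878
  h(6) = -813.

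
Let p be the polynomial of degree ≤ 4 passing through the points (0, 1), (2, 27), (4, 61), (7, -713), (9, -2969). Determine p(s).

p(s) = -s^4 + 5s^3 - s^2 + 3s + 1

Write p(s) = as^4 + bs^3 + cs^2 + ds + e. Substituting each data point gives a linear system:
  e = 1
  16a + 8b + 4c + 2d + e = 27
  256a + 64b + 16c + 4d + e = 61
  2401a + 343b + 49c + 7d + e = -713
  6561a + 729b + 81c + 9d + e = -2969
Solving the system yields a = -1, b = 5, c = -1, d = 3, e = 1.
So p(s) = -s^4 + 5s^3 - s^2 + 3s + 1.
Check: p(7) = -713. ✓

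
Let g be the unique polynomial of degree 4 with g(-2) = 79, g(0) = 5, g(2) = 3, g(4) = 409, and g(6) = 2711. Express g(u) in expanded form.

g(u) = 3u^4 - 5u^3 - 3u^2 + u + 5

Write g(u) = au^4 + bu^3 + cu^2 + du + e. Substituting each data point gives a linear system:
  16a - 8b + 4c - 2d + e = 79
  e = 5
  16a + 8b + 4c + 2d + e = 3
  256a + 64b + 16c + 4d + e = 409
  1296a + 216b + 36c + 6d + e = 2711
Solving the system yields a = 3, b = -5, c = -3, d = 1, e = 5.
So g(u) = 3u^4 - 5u^3 - 3u^2 + u + 5.
Check: g(2) = 3. ✓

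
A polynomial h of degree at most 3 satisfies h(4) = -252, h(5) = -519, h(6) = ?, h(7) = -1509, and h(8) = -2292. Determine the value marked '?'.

On equispaced nodes a degree-3 polynomial has vanishing fourth forward difference, so
  h(4) - 4·h(5) + 6·h(6) - 4·h(7) + h(8) = 0.
Substituting the known values and solving for h(6):
  6·h(6) = -5568
  h(6) = -928.

-928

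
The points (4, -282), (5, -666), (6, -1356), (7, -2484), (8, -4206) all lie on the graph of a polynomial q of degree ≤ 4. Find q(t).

Write q(t) = at^4 + bt^3 + ct^2 + dt + e. Substituting each data point gives a linear system:
  256a + 64b + 16c + 4d + e = -282
  625a + 125b + 25c + 5d + e = -666
  1296a + 216b + 36c + 6d + e = -1356
  2401a + 343b + 49c + 7d + e = -2484
  4096a + 512b + 64c + 8d + e = -4206
Solving the system yields a = -1, b = 0, c = -2, d = 3, e = -6.
So q(t) = -t^4 - 2t^2 + 3t - 6.
Check: q(8) = -4206. ✓

q(t) = -t^4 - 2t^2 + 3t - 6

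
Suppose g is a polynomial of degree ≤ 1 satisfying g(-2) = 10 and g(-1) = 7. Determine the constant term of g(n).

Write g(n) = an + b. Substituting each data point gives a linear system:
  -2a + b = 10
  -a + b = 7
Solving the system yields a = -3, b = 4.
So g(n) = -3n + 4.
The constant term is 4.

4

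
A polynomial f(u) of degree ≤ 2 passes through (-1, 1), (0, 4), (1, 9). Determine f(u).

f(u) = u^2 + 4u + 4

Using the Lagrange interpolation formula with nodes -1, 0, 1:
  L_0(u) = u(u - 1) / 2
  L_1(u) = (u + 1)(u - 1) / -1
  L_2(u) = (u + 1)u / 2
Then f(u) = 1·L_0(u) + 4·L_1(u) + 9·L_2(u).
Expanding and collecting terms gives f(u) = u^2 + 4u + 4.
Check: f(1) = 9. ✓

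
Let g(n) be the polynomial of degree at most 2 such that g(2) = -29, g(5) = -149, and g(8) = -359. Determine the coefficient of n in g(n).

-5

Write g(n) = an^2 + bn + c. Substituting each data point gives a linear system:
  4a + 2b + c = -29
  25a + 5b + c = -149
  64a + 8b + c = -359
Solving the system yields a = -5, b = -5, c = 1.
So g(n) = -5n² - 5n + 1.
The coefficient of n is -5.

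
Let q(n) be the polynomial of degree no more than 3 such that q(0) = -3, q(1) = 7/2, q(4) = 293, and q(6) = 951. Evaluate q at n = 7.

Write q(n) = an^3 + bn^2 + cn + d. Substituting each data point gives a linear system:
  d = -3
  a + b + c + d = 7/2
  64a + 16b + 4c + d = 293
  216a + 36b + 6c + d = 951
Solving the system yields a = 4, b = 5/2, c = 0, d = -3.
So q(n) = 4n³ + (5/2)n² - 3.
Then q(7) = 2983/2.

2983/2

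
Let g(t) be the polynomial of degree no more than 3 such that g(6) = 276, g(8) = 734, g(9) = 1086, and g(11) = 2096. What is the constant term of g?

6

Write g(t) = at^3 + bt^2 + ct + d. Substituting each data point gives a linear system:
  216a + 36b + 6c + d = 276
  512a + 64b + 8c + d = 734
  729a + 81b + 9c + d = 1086
  1331a + 121b + 11c + d = 2096
Solving the system yields a = 2, b = -5, c = 3, d = 6.
So g(t) = 2t^3 - 5t^2 + 3t + 6.
The constant term is 6.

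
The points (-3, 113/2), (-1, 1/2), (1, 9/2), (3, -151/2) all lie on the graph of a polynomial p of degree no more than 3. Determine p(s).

Write p(s) = as^3 + bs^2 + cs + d. Substituting each data point gives a linear system:
  -27a + 9b - 3c + d = 113/2
  -a + b - c + d = 1/2
  a + b + c + d = 9/2
  27a + 9b + 3c + d = -151/2
Solving the system yields a = -3, b = -3/2, c = 5, d = 4.
So p(s) = -3s^3 - (3/2)s^2 + 5s + 4.
Check: p(-3) = 113/2. ✓

p(s) = -3s^3 - (3/2)s^2 + 5s + 4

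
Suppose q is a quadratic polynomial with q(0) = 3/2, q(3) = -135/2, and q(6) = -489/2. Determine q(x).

Using the Lagrange interpolation formula with nodes 0, 3, 6:
  L_0(x) = (x - 3)(x - 6) / 18
  L_1(x) = x(x - 6) / -9
  L_2(x) = x(x - 3) / 18
Then q(x) = 3/2·L_0(x) - 135/2·L_1(x) - 489/2·L_2(x).
Expanding and collecting terms gives q(x) = -6x² - 5x + 3/2.
Check: q(3) = -135/2. ✓

q(x) = -6x^2 - 5x + 3/2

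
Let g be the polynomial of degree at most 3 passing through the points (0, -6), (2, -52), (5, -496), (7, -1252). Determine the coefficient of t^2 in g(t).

-4

Write g(t) = at^3 + bt^2 + ct + d. Substituting each data point gives a linear system:
  d = -6
  8a + 4b + 2c + d = -52
  125a + 25b + 5c + d = -496
  343a + 49b + 7c + d = -1252
Solving the system yields a = -3, b = -4, c = -3, d = -6.
So g(t) = -3t^3 - 4t^2 - 3t - 6.
The coefficient of t^2 is -4.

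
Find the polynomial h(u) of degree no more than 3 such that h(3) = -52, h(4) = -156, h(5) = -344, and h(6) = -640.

h(u) = -4u^3 + 6u^2 + 2u - 4

Write h(u) = au^3 + bu^2 + cu + d. Substituting each data point gives a linear system:
  27a + 9b + 3c + d = -52
  64a + 16b + 4c + d = -156
  125a + 25b + 5c + d = -344
  216a + 36b + 6c + d = -640
Solving the system yields a = -4, b = 6, c = 2, d = -4.
So h(u) = -4u^3 + 6u^2 + 2u - 4.
Check: h(5) = -344. ✓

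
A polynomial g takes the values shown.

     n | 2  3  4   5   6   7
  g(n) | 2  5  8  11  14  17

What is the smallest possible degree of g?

Forward differences of the values at n = 2, 3, 4, 5, 6, 7:
  g  : 2  5  8  11  14  17
  Δ  : 3  3  3  3  3
  Δ^2: 0  0  0  0
  Δ^3: 0  0  0
  Δ^4: 0  0
  Δ^5: 0
The first differences are constant (3) and nonzero, while all higher differences vanish, so the minimal degree is 1.

1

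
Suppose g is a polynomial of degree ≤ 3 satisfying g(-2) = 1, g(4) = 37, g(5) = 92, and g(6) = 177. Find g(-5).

-98

Using the Lagrange interpolation formula with nodes -2, 4, 5, 6:
  L_0(u) = (u - 4)(u - 5)(u - 6) / -336
  L_1(u) = (u + 2)(u - 5)(u - 6) / 12
  L_2(u) = (u + 2)(u - 4)(u - 6) / -7
  L_3(u) = (u + 2)(u - 4)(u - 5) / 16
Then g(u) = 1·L_0(u) + 37·L_1(u) + 92·L_2(u) + 177·L_3(u).
Expanding and collecting terms gives g(u) = u³ - 6u - 3.
Evaluating at u = -5: g(-5) = -98.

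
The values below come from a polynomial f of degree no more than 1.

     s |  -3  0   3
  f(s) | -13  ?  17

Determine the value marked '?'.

On equispaced nodes a degree-1 polynomial has vanishing second forward difference, so
  f(-3) - 2·f(0) + f(3) = 0.
Substituting the known values and solving for f(0):
  -2·f(0) = -4
  f(0) = 2.

2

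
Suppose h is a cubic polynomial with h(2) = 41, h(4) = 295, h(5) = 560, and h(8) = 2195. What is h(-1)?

-10

Using the Lagrange interpolation formula with nodes 2, 4, 5, 8:
  L_0(u) = (u - 4)(u - 5)(u - 8) / -36
  L_1(u) = (u - 2)(u - 5)(u - 8) / 8
  L_2(u) = (u - 2)(u - 4)(u - 8) / -9
  L_3(u) = (u - 2)(u - 4)(u - 5) / 72
Then h(u) = 41·L_0(u) + 295·L_1(u) + 560·L_2(u) + 2195·L_3(u).
Expanding and collecting terms gives h(u) = 4u^3 + 2u^2 + 3u - 5.
Evaluating at u = -1: h(-1) = -10.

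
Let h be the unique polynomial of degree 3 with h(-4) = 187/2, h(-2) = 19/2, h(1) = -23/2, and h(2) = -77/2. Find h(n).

h(n) = -2n^3 - 3n^2 - 4n - 5/2

Write h(n) = an^3 + bn^2 + cn + d. Substituting each data point gives a linear system:
  -64a + 16b - 4c + d = 187/2
  -8a + 4b - 2c + d = 19/2
  a + b + c + d = -23/2
  8a + 4b + 2c + d = -77/2
Solving the system yields a = -2, b = -3, c = -4, d = -5/2.
So h(n) = -2n^3 - 3n^2 - 4n - 5/2.
Check: h(2) = -77/2. ✓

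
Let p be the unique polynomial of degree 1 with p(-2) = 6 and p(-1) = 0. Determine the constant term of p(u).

Write p(u) = au + b. Substituting each data point gives a linear system:
  -2a + b = 6
  -a + b = 0
Solving the system yields a = -6, b = -6.
So p(u) = -6u - 6.
The constant term is -6.

-6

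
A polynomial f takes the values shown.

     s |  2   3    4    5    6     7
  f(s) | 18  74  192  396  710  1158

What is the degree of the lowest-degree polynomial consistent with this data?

3

Forward differences of the values at s = 2, 3, 4, 5, 6, 7:
  f  : 18  74  192  396  710  1158
  Δ  : 56  118  204  314  448
  Δ^2: 62  86  110  134
  Δ^3: 24  24  24
  Δ^4: 0  0
  Δ^5: 0
The third differences are constant (24) and nonzero, while all higher differences vanish, so the minimal degree is 3.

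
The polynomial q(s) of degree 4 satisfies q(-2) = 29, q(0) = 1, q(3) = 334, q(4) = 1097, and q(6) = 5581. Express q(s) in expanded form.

Write q(s) = as^4 + bs^3 + cs^2 + ds + e. Substituting each data point gives a linear system:
  16a - 8b + 4c - 2d + e = 29
  e = 1
  81a + 27b + 9c + 3d + e = 334
  256a + 64b + 16c + 4d + e = 1097
  1296a + 216b + 36c + 6d + e = 5581
Solving the system yields a = 4, b = 3, c = -6, d = -6, e = 1.
So q(s) = 4s^4 + 3s^3 - 6s^2 - 6s + 1.
Check: q(4) = 1097. ✓

q(s) = 4s^4 + 3s^3 - 6s^2 - 6s + 1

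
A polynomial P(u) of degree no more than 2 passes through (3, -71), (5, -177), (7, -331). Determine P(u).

Using the Lagrange interpolation formula with nodes 3, 5, 7:
  L_0(u) = (u - 5)(u - 7) / 8
  L_1(u) = (u - 3)(u - 7) / -4
  L_2(u) = (u - 3)(u - 5) / 8
Then P(u) = -71·L_0(u) - 177·L_1(u) - 331·L_2(u).
Expanding and collecting terms gives P(u) = -6u^2 - 5u - 2.
Check: P(3) = -71. ✓

P(u) = -6u^2 - 5u - 2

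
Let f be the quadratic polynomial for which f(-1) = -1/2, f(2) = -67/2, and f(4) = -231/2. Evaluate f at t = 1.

Write f(t) = at^2 + bt + c. Substituting each data point gives a linear system:
  a - b + c = -1/2
  4a + 2b + c = -67/2
  16a + 4b + c = -231/2
Solving the system yields a = -6, b = -5, c = 1/2.
So f(t) = -6t^2 - 5t + 1/2.
Then f(1) = -21/2.

-21/2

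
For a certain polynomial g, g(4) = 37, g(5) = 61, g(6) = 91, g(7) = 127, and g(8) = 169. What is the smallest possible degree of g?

2

Forward differences of the values at x = 4, 5, 6, 7, 8:
  g  : 37  61  91  127  169
  Δ  : 24  30  36  42
  Δ^2: 6  6  6
  Δ^3: 0  0
  Δ^4: 0
The second differences are constant (6) and nonzero, while all higher differences vanish, so the minimal degree is 2.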